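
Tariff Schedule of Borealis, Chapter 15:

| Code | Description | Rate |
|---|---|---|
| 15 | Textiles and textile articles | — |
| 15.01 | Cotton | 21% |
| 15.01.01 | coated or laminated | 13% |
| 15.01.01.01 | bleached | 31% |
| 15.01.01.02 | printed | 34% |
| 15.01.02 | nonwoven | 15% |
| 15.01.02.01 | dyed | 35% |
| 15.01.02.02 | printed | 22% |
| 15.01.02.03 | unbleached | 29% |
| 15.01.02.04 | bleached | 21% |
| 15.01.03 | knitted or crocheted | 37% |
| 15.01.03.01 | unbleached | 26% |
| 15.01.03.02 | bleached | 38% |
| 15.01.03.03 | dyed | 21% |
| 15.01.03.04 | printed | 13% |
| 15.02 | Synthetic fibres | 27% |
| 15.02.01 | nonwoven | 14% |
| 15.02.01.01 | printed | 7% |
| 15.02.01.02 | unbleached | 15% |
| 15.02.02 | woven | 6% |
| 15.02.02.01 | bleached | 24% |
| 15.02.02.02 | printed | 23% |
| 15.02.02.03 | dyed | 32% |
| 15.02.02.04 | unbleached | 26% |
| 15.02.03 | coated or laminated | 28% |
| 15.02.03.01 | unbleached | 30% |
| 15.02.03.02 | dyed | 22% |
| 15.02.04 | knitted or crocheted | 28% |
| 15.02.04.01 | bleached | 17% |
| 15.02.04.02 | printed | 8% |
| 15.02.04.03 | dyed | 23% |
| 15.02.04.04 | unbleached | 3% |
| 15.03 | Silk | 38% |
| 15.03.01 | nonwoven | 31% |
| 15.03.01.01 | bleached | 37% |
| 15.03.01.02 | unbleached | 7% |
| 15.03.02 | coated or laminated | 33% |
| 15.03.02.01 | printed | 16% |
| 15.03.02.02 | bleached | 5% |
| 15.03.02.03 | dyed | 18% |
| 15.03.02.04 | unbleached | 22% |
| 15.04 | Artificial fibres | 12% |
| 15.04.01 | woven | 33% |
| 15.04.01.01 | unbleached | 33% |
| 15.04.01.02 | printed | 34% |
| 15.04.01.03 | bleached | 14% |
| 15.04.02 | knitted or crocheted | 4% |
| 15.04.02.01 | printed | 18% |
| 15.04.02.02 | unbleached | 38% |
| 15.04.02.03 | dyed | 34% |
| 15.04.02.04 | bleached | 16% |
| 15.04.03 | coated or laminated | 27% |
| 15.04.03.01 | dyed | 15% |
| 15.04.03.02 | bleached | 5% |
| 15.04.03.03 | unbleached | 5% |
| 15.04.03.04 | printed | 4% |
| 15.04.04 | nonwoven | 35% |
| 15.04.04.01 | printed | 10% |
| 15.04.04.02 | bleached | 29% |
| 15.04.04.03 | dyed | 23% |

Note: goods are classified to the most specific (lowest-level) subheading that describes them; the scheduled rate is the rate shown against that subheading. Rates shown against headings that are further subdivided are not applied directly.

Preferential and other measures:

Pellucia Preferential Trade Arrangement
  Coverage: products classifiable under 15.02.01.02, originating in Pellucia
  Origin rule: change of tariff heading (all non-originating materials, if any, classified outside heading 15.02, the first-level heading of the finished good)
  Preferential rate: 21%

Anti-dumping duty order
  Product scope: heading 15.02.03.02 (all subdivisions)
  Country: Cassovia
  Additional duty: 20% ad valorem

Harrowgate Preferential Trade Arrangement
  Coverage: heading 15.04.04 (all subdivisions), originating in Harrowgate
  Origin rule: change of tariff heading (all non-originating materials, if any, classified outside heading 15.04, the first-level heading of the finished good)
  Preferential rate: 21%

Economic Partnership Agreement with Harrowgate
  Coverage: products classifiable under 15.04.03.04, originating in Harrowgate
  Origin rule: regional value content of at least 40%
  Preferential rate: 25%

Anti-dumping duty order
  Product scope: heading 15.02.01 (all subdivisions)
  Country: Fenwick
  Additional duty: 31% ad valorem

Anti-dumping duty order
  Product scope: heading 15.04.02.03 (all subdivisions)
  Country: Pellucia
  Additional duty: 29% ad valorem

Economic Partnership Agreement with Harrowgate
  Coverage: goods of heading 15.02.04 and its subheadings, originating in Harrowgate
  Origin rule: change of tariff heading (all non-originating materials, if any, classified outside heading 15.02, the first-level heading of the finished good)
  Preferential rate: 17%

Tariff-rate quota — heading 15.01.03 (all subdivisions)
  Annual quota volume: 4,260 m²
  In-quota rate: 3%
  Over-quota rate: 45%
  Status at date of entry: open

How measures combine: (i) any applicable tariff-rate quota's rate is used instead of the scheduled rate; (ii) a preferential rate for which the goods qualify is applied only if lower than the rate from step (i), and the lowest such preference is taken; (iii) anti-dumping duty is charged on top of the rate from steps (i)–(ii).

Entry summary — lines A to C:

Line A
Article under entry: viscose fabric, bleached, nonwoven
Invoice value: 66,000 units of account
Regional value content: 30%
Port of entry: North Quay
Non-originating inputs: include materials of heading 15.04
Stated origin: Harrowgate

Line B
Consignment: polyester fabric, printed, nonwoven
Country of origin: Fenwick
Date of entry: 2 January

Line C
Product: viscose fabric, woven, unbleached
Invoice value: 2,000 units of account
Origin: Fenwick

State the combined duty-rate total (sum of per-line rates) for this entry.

Line A: viscose → 15.04; nonwoven → 15.04.04; bleached → 15.04.04.02. Scheduled 29%. Harrowgate agreement on 15.04.04: CTH not met; Harrowgate agreement on 15.04.03.04: 15.04.04.02 not covered; Harrowgate agreement on 15.02.04: 15.04.04.02 not covered. → 29%.
Line B: polyester → 15.02; nonwoven → 15.02.01; printed → 15.02.01.01. Scheduled 7%. anti-dumping (Fenwick, 15.02.01): +31%; total 7% + 31% = 38%. → 38%.
Line C: viscose → 15.04; woven → 15.04.01; unbleached → 15.04.01.01. Scheduled 33%. No special measure applies. → 33%.
Sum: 29% + 38% + 33% = 100%.

100%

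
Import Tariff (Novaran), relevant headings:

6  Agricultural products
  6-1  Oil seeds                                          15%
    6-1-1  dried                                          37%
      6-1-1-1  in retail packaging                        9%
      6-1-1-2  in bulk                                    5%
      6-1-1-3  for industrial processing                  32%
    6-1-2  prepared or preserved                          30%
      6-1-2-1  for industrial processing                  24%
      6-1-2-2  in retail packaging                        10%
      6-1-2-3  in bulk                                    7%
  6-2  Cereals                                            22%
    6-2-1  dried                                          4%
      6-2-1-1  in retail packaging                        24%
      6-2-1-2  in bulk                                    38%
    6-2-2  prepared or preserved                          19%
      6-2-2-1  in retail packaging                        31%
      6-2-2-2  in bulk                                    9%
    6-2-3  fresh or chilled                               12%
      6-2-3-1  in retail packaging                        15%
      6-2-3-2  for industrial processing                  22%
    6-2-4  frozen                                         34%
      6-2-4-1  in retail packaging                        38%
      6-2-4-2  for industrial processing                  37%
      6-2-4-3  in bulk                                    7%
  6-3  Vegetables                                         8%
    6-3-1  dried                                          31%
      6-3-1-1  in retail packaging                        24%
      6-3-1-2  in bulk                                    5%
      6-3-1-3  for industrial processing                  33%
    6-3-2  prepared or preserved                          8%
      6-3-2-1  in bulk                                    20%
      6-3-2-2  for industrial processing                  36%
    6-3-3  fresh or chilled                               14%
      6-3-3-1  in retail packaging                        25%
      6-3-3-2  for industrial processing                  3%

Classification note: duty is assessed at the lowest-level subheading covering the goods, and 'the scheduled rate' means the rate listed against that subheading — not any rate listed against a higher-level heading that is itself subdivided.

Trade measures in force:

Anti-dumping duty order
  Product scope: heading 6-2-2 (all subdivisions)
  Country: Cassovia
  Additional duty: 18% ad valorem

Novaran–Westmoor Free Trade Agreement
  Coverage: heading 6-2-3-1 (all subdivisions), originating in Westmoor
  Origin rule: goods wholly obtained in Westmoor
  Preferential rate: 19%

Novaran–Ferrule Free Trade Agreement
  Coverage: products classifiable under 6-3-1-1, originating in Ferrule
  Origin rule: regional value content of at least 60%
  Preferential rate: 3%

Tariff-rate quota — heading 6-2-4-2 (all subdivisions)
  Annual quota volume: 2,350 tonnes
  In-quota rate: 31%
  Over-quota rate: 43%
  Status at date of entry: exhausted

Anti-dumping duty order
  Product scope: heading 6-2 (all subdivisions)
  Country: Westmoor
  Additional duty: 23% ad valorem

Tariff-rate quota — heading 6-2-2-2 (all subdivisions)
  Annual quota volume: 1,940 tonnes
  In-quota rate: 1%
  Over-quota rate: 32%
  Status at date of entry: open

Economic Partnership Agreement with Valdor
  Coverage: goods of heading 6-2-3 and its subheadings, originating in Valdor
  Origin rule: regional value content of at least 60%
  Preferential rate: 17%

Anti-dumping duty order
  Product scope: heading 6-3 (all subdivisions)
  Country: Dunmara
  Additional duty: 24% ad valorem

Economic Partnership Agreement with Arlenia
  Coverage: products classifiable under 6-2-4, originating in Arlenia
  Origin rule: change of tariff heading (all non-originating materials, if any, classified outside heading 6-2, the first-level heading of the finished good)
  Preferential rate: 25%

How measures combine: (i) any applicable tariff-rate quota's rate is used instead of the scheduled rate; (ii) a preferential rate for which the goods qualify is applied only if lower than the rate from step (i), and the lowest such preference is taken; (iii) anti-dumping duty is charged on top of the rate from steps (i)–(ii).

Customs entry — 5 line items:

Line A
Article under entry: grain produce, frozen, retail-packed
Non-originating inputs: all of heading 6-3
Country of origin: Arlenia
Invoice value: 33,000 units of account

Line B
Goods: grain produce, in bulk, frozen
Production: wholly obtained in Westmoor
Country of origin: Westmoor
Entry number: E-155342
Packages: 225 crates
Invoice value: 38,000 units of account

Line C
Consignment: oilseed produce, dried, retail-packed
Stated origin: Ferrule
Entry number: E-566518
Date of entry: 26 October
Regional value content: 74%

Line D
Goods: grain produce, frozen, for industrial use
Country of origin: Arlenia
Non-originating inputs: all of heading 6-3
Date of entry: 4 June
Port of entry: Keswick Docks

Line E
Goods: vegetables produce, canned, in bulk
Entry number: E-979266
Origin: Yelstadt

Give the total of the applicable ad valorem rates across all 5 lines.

109%

Line A: grain → 6-2; frozen → 6-2-4; retail-packed → 6-2-4-1. Scheduled 38%. Arlenia agreement on 6-2-4: CTH met → 25% available; preferential 25%. → 25%.
Line B: grain → 6-2; frozen → 6-2-4; in bulk → 6-2-4-3. Scheduled 7%. Westmoor agreement on 6-2-3-1: 6-2-4-3 not covered; anti-dumping (Westmoor, 6-2): +23%; total 7% + 23% = 30%. → 30%.
Line C: oilseed → 6-1; dried → 6-1-1; retail-packed → 6-1-1-1. Scheduled 9%. Ferrule agreement on 6-3-1-1: 6-1-1-1 not covered. → 9%.
Line D: grain → 6-2; frozen → 6-2-4; for industrial use → 6-2-4-2. Scheduled 37%. quota on 6-2-4-2 exhausted → over-quota 43%; Arlenia agreement on 6-2-4: CTH met → 25% available; preferential 25%. → 25%.
Line E: vegetables → 6-3; canned → 6-3-2; in bulk → 6-3-2-1. Scheduled 20%. No special measure applies. → 20%.
Sum: 25% + 30% + 9% + 25% + 20% = 109%.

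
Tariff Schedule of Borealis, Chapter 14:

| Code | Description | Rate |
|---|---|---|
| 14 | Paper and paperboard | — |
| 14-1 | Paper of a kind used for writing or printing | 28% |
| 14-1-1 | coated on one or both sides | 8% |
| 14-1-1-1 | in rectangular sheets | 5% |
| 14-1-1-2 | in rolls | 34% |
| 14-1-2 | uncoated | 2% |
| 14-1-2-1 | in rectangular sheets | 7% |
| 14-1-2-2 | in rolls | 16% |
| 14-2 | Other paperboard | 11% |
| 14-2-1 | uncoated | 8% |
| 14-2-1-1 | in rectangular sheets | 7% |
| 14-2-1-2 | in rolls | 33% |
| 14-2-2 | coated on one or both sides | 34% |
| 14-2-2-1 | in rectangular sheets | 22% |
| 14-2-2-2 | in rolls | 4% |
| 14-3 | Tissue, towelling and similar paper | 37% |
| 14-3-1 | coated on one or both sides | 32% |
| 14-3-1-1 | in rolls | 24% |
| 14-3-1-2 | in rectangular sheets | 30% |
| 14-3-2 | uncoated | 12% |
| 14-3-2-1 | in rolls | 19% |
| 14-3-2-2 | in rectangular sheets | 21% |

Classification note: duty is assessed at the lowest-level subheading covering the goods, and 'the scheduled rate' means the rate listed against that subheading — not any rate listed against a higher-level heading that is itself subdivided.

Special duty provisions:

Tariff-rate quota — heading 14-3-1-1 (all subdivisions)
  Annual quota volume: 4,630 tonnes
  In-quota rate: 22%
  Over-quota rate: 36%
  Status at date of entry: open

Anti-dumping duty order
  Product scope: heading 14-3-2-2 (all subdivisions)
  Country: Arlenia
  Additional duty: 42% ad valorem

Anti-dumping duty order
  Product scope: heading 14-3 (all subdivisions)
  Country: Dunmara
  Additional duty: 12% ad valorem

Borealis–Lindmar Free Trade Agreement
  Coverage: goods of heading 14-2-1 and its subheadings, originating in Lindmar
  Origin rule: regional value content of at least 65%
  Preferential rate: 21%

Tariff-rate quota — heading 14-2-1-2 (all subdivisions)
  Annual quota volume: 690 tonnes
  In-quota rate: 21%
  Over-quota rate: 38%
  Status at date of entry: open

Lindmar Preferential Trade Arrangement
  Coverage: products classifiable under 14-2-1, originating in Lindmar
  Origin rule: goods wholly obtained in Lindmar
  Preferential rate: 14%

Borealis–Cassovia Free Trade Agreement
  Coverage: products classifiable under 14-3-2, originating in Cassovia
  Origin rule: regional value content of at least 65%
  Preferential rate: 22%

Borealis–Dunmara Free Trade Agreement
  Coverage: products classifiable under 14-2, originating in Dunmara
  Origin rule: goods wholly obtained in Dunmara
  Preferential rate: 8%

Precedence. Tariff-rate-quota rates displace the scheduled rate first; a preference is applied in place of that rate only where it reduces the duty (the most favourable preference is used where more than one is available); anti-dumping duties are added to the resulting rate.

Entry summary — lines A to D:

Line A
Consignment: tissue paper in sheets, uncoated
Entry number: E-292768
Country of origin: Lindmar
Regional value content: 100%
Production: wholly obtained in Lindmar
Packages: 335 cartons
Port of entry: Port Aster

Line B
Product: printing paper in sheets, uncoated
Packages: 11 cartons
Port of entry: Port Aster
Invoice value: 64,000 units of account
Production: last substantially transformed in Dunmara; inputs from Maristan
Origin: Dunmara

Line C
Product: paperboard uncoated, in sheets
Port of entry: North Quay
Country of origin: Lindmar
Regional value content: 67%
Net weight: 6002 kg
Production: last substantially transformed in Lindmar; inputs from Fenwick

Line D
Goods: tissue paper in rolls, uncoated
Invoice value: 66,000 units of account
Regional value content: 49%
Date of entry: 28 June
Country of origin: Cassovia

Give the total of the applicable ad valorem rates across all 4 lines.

Line A: tissue paper → 14-3; uncoated → 14-3-2; in sheets → 14-3-2-2. Scheduled 21%. Lindmar agreement on 14-2-1: 14-3-2-2 not covered; Lindmar agreement on 14-2-1: 14-3-2-2 not covered. → 21%.
Line B: printing paper → 14-1; uncoated → 14-1-2; in sheets → 14-1-2-1. Scheduled 7%. Dunmara agreement on 14-2: 14-1-2-1 not covered. → 7%.
Line C: paperboard → 14-2; uncoated → 14-2-1; in sheets → 14-2-1-1. Scheduled 7%. Lindmar agreement on 14-2-1: RVC ≥ 65% → 21% available; Lindmar agreement on 14-2-1: not wholly obtained; preference 21% not lower than 7% → no reduction. → 7%.
Line D: tissue paper → 14-3; uncoated → 14-3-2; in rolls → 14-3-2-1. Scheduled 19%. Cassovia agreement on 14-3-2: RVC < 65%. → 19%.
Sum: 21% + 7% + 7% + 19% = 54%.

54%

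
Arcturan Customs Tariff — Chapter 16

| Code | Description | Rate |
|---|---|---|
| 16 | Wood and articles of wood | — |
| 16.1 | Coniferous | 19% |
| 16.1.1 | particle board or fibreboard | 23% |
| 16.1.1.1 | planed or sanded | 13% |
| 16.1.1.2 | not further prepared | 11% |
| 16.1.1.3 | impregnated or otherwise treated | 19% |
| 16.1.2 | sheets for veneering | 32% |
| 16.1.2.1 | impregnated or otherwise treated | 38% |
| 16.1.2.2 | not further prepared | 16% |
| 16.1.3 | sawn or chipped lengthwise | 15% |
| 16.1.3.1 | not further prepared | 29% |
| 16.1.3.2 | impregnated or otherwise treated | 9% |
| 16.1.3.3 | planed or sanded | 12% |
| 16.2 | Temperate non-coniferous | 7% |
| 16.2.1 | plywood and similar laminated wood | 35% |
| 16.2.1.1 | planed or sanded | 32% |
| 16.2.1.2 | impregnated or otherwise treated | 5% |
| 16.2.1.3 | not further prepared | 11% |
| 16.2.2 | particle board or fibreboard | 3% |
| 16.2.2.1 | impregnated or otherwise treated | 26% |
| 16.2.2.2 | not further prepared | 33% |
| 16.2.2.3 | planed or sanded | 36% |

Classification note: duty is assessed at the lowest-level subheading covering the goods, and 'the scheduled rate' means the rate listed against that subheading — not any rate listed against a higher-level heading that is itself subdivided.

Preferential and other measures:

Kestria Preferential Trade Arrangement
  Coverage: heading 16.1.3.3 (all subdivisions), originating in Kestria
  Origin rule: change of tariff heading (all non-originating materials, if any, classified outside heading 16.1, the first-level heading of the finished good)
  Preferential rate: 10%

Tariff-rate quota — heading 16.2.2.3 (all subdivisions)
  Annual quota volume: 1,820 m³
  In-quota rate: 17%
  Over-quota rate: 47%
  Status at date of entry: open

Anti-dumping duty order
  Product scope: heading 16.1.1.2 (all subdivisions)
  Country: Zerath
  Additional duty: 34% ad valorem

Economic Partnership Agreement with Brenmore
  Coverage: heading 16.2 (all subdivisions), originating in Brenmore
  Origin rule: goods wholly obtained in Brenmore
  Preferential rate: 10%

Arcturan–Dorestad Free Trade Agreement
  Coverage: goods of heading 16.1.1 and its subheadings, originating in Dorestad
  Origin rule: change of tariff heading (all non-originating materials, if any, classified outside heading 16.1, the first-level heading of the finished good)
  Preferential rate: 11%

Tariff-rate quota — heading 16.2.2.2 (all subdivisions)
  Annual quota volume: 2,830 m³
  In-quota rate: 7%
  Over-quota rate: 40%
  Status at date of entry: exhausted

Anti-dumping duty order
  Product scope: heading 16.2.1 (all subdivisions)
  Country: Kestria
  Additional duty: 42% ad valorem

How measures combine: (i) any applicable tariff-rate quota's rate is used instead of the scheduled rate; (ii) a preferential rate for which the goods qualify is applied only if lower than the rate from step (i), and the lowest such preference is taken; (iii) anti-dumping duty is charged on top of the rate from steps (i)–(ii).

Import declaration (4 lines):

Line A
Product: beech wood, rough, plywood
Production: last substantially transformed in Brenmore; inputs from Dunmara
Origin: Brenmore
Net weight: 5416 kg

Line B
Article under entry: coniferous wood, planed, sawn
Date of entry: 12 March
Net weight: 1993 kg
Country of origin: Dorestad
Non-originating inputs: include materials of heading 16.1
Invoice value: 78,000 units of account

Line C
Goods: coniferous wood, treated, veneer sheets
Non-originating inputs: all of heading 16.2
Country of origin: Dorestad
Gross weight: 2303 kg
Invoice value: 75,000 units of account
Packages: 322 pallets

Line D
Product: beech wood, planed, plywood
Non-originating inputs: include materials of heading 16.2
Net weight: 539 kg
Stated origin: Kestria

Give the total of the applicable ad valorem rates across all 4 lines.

135%

Line A: beech → 16.2; plywood → 16.2.1; rough → 16.2.1.3. Scheduled 11%. Brenmore agreement on 16.2: not wholly obtained. → 11%.
Line B: coniferous → 16.1; sawn → 16.1.3; planed → 16.1.3.3. Scheduled 12%. Dorestad agreement on 16.1.1: 16.1.3.3 not covered. → 12%.
Line C: coniferous → 16.1; veneer sheets → 16.1.2; treated → 16.1.2.1. Scheduled 38%. Dorestad agreement on 16.1.1: 16.1.2.1 not covered. → 38%.
Line D: beech → 16.2; plywood → 16.2.1; planed → 16.2.1.1. Scheduled 32%. Kestria agreement on 16.1.3.3: 16.2.1.1 not covered; anti-dumping (Kestria, 16.2.1): +42%; total 32% + 42% = 74%. → 74%.
Sum: 11% + 12% + 38% + 74% = 135%.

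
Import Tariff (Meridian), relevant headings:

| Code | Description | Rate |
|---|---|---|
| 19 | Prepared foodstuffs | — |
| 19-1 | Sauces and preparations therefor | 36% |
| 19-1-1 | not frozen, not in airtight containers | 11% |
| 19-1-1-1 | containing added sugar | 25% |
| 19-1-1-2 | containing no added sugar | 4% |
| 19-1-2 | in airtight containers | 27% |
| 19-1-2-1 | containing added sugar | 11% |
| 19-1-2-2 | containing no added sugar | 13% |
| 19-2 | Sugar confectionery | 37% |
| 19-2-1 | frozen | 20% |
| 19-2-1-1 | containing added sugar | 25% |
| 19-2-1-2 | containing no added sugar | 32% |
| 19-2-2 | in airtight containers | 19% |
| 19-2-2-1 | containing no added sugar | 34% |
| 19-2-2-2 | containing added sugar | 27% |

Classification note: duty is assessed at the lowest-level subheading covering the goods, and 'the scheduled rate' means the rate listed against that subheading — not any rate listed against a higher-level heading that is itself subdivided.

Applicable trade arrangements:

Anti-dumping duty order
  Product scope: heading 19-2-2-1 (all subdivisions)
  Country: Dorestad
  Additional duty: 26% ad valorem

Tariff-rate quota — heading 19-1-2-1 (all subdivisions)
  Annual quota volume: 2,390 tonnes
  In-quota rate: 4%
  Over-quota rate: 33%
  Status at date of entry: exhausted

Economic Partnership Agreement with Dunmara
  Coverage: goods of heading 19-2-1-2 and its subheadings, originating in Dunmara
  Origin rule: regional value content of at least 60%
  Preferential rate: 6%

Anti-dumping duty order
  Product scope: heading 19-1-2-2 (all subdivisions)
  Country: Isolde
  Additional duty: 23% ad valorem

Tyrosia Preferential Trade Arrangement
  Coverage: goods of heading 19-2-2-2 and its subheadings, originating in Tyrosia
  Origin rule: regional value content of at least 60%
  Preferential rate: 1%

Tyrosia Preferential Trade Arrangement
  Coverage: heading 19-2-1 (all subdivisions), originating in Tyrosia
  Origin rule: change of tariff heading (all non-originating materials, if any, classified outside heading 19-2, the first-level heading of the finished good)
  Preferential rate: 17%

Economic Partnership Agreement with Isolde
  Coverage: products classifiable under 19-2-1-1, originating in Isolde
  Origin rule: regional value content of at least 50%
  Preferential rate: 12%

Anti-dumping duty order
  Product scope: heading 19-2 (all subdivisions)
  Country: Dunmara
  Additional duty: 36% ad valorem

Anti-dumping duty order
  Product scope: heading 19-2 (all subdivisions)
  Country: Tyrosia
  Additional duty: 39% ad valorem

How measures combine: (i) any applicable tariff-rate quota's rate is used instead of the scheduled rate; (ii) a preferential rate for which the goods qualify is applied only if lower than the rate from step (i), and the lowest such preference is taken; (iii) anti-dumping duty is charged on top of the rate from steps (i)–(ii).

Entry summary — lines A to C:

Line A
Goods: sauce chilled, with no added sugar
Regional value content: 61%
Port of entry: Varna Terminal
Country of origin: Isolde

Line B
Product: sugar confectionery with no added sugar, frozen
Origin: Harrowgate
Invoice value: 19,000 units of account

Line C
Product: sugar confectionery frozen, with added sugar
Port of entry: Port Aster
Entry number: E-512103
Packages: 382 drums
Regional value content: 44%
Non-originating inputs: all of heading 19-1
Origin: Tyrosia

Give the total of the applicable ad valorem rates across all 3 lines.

Line A: sauce → 19-1; chilled → 19-1-1; with no added sugar → 19-1-1-2. Scheduled 4%. Isolde agreement on 19-2-1-1: 19-1-1-2 not covered. → 4%.
Line B: sugar confectionery → 19-2; frozen → 19-2-1; with no added sugar → 19-2-1-2. Scheduled 32%. No special measure applies. → 32%.
Line C: sugar confectionery → 19-2; frozen → 19-2-1; with added sugar → 19-2-1-1. Scheduled 25%. Tyrosia agreement on 19-2-2-2: 19-2-1-1 not covered; Tyrosia agreement on 19-2-1: CTH met → 17% available; preferential 17%; anti-dumping (Tyrosia, 19-2): +39%; total 17% + 39% = 56%. → 56%.
Sum: 4% + 32% + 56% = 92%.

92%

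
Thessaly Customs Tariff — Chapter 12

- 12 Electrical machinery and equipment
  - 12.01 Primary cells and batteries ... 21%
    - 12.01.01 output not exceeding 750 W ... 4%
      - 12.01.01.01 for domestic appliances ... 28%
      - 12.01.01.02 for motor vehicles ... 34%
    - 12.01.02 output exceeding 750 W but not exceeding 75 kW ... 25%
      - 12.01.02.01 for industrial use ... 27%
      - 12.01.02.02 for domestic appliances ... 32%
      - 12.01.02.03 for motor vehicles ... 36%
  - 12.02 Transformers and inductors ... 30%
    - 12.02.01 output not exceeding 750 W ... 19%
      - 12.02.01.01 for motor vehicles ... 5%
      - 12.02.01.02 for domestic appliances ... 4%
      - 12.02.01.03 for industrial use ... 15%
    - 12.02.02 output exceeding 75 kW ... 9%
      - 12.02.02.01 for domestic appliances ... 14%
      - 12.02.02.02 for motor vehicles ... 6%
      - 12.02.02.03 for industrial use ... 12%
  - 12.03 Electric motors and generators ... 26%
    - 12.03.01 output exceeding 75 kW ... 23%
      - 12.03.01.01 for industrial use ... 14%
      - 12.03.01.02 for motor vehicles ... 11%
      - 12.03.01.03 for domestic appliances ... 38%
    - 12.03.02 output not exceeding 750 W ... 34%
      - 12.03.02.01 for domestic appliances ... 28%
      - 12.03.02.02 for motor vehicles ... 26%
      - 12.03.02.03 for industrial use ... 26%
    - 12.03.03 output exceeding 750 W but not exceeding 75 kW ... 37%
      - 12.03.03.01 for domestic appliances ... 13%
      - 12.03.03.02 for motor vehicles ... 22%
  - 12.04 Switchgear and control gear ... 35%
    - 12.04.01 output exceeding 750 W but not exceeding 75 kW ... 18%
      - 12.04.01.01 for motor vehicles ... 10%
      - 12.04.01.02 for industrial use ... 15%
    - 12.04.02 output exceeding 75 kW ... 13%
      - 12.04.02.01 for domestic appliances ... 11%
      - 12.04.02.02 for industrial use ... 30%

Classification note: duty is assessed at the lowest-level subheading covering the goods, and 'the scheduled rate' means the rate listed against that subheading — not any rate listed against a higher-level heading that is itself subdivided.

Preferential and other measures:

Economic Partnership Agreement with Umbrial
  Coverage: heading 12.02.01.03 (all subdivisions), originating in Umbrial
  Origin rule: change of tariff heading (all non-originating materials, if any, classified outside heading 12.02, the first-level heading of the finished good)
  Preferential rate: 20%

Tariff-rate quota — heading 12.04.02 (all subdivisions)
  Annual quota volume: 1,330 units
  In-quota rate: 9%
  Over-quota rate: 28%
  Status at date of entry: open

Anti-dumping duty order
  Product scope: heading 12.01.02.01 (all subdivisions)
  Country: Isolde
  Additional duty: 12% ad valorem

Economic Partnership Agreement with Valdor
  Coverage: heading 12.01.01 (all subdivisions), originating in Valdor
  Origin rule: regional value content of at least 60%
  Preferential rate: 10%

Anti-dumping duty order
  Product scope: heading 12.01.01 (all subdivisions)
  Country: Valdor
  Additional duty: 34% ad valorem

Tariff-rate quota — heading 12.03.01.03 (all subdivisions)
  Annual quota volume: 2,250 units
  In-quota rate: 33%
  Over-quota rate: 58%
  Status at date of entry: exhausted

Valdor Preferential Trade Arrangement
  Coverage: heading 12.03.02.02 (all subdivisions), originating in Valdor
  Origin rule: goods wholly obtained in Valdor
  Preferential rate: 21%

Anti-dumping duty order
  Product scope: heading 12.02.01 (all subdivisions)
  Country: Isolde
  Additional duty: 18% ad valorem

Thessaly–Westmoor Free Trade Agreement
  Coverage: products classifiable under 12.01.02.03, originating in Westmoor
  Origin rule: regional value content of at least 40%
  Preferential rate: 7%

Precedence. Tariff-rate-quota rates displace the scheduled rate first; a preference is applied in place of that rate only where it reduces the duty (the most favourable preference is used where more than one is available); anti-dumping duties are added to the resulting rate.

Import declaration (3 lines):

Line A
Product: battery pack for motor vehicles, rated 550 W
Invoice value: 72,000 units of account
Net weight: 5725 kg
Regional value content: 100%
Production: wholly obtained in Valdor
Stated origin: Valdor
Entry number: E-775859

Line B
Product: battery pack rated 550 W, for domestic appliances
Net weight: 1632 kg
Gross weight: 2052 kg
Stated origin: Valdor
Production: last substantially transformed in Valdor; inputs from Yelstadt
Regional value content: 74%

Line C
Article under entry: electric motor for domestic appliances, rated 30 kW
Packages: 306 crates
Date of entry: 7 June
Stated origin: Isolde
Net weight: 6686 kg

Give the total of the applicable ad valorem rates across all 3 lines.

Line A: battery pack → 12.01; rated 550 W → 12.01.01; for motor vehicles → 12.01.01.02. Scheduled 34%. Valdor agreement on 12.01.01: RVC ≥ 60% → 10% available; Valdor agreement on 12.03.02.02: 12.01.01.02 not covered; preferential 10%; anti-dumping (Valdor, 12.01.01): +34%; total 10% + 34% = 44%. → 44%.
Line B: battery pack → 12.01; rated 550 W → 12.01.01; for domestic appliances → 12.01.01.01. Scheduled 28%. Valdor agreement on 12.01.01: RVC ≥ 60% → 10% available; Valdor agreement on 12.03.02.02: 12.01.01.01 not covered; preferential 10%; anti-dumping (Valdor, 12.01.01): +34%; total 10% + 34% = 44%. → 44%.
Line C: electric motor → 12.03; rated 30 kW → 12.03.03; for domestic appliances → 12.03.03.01. Scheduled 13%. No special measure applies. → 13%.
Sum: 44% + 44% + 13% = 101%.

101%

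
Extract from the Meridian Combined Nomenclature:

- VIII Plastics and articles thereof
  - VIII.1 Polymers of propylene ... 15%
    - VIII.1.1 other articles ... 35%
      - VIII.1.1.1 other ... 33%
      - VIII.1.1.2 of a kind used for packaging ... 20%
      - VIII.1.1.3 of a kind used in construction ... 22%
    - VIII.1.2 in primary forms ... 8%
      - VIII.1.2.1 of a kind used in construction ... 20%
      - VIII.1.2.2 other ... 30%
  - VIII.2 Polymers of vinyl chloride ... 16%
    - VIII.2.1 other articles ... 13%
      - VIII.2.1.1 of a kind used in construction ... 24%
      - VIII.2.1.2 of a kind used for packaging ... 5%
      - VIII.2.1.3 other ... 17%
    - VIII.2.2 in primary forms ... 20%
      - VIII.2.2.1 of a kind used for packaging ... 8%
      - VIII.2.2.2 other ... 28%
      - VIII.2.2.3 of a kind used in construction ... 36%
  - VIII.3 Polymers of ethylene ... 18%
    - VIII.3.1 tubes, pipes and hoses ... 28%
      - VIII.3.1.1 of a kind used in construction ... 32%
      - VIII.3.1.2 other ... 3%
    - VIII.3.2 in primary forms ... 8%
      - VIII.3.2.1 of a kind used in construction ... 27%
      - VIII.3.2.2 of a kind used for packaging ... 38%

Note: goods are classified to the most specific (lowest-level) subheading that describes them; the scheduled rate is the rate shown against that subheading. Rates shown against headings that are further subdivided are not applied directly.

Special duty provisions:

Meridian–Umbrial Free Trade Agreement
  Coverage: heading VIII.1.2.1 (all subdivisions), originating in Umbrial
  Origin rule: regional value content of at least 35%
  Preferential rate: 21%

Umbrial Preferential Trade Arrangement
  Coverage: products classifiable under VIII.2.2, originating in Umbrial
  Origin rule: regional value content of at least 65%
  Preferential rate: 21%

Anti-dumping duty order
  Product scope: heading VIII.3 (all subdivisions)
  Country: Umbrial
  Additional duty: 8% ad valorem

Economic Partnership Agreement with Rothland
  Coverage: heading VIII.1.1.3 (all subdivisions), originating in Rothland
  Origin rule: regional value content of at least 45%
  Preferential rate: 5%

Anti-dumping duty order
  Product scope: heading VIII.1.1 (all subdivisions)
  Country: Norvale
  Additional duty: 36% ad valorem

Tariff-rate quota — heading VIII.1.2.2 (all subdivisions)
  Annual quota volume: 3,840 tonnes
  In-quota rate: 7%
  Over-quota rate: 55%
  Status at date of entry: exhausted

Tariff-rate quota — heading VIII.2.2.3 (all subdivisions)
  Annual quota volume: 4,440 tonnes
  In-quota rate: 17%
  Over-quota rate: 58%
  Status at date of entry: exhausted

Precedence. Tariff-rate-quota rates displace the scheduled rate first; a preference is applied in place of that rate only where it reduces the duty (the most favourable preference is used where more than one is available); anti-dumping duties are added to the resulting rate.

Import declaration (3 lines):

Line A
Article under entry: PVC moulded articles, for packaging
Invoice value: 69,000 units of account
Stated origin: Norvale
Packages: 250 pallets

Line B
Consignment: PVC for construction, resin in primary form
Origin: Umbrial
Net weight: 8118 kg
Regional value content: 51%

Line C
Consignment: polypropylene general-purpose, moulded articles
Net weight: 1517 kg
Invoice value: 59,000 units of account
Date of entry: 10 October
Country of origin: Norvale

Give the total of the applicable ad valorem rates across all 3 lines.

Line A: PVC → VIII.2; moulded articles → VIII.2.1; for packaging → VIII.2.1.2. Scheduled 5%. No special measure applies. → 5%.
Line B: PVC → VIII.2; resin in primary form → VIII.2.2; for construction → VIII.2.2.3. Scheduled 36%. quota on VIII.2.2.3 exhausted → over-quota 58%; Umbrial agreement on VIII.1.2.1: VIII.2.2.3 not covered; Umbrial agreement on VIII.2.2: RVC < 65%. → 58%.
Line C: polypropylene → VIII.1; moulded articles → VIII.1.1; general-purpose → VIII.1.1.1. Scheduled 33%. anti-dumping (Norvale, VIII.1.1): +36%; total 33% + 36% = 69%. → 69%.
Sum: 5% + 58% + 69% = 132%.

132%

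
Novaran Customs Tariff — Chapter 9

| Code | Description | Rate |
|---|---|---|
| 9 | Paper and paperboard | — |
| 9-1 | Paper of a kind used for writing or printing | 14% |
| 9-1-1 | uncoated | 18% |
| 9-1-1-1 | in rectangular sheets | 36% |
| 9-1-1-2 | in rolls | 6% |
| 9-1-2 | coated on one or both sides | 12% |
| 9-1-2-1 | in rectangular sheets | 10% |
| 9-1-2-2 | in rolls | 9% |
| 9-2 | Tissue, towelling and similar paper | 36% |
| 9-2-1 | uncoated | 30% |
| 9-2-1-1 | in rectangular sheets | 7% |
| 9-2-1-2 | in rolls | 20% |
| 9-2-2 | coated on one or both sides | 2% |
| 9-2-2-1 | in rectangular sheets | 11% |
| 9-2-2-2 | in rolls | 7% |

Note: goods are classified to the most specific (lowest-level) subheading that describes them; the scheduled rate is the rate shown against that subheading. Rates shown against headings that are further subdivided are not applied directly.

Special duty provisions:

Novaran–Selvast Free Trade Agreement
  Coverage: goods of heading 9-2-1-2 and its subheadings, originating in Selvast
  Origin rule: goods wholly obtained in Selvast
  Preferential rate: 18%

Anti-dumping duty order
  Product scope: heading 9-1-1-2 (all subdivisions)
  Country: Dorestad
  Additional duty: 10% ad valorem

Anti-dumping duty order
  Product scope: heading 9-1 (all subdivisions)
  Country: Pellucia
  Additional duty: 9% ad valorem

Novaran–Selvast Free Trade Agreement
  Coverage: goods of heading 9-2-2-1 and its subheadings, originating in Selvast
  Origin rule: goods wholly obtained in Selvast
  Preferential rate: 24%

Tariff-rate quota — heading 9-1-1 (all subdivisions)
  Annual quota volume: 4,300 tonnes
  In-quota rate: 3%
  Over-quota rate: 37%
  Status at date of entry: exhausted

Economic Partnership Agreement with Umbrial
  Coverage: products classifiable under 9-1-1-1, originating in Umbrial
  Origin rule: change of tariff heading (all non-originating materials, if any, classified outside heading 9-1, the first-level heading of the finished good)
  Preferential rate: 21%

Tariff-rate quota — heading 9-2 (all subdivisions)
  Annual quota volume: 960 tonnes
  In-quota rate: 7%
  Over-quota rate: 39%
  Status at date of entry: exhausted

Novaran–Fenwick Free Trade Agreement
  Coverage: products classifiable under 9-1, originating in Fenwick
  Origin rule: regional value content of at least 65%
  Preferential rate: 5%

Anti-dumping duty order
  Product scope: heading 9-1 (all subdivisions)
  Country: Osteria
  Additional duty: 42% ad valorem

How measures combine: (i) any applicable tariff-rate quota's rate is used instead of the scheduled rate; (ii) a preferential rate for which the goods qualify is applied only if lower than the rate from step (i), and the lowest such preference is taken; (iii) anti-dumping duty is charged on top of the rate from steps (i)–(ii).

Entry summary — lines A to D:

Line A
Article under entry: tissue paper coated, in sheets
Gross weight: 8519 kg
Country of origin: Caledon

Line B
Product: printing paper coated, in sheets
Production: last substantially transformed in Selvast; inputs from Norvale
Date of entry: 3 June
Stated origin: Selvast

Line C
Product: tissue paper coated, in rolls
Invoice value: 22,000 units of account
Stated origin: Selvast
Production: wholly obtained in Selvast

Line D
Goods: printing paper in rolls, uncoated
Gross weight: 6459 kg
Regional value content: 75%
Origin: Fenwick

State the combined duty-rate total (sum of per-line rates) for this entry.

93%

Line A: tissue paper → 9-2; coated → 9-2-2; in sheets → 9-2-2-1. Scheduled 11%. quota on 9-2 exhausted → over-quota 39%. → 39%.
Line B: printing paper → 9-1; coated → 9-1-2; in sheets → 9-1-2-1. Scheduled 10%. Selvast agreement on 9-2-1-2: 9-1-2-1 not covered; Selvast agreement on 9-2-2-1: 9-1-2-1 not covered. → 10%.
Line C: tissue paper → 9-2; coated → 9-2-2; in rolls → 9-2-2-2. Scheduled 7%. quota on 9-2 exhausted → over-quota 39%; Selvast agreement on 9-2-1-2: 9-2-2-2 not covered; Selvast agreement on 9-2-2-1: 9-2-2-2 not covered. → 39%.
Line D: printing paper → 9-1; uncoated → 9-1-1; in rolls → 9-1-1-2. Scheduled 6%. quota on 9-1-1 exhausted → over-quota 37%; Fenwick agreement on 9-1: RVC ≥ 65% → 5% available; preferential 5%. → 5%.
Sum: 39% + 10% + 39% + 5% = 93%.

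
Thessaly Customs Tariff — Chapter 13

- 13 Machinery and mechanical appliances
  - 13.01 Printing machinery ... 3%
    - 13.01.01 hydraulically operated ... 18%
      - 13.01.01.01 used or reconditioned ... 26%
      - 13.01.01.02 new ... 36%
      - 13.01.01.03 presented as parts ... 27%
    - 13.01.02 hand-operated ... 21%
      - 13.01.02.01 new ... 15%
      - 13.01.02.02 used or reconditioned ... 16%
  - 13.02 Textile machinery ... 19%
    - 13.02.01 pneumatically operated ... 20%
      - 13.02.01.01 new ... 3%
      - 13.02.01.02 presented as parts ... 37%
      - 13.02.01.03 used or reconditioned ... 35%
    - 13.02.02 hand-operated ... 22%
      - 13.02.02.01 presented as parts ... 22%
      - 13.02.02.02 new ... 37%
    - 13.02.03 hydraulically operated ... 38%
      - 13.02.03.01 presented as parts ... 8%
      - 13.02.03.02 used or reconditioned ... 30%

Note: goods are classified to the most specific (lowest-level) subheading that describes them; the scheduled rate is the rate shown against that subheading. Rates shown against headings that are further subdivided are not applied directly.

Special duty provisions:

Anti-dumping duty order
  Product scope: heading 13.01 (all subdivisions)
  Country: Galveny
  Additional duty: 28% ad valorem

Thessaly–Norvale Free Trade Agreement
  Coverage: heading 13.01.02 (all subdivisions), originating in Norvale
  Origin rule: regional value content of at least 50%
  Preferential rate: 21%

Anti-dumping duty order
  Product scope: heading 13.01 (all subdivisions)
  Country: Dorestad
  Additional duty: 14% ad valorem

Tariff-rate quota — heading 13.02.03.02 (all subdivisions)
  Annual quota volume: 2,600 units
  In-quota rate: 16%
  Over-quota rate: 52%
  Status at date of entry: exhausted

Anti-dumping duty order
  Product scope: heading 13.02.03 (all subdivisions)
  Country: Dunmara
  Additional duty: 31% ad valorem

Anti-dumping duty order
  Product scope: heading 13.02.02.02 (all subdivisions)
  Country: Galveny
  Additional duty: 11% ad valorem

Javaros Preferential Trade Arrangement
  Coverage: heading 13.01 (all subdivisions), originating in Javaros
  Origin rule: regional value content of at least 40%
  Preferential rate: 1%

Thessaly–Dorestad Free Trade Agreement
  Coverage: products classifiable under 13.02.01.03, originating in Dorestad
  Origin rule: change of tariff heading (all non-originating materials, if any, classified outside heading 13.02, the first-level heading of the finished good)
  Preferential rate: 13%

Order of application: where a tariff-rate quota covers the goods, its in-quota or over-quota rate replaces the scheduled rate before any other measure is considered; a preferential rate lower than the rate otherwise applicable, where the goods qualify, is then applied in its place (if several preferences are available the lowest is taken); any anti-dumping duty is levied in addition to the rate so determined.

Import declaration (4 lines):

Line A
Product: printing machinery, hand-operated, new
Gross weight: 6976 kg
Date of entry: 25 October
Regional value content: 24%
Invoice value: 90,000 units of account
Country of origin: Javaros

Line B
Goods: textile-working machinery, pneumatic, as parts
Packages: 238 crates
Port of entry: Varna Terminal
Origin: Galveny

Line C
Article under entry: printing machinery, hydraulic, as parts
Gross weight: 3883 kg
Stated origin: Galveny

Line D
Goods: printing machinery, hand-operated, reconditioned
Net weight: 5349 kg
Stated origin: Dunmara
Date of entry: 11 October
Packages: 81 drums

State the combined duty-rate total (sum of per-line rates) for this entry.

123%

Line A: printing → 13.01; hand-operated → 13.01.02; new → 13.01.02.01. Scheduled 15%. Javaros agreement on 13.01: RVC < 40%. → 15%.
Line B: textile-working → 13.02; pneumatic → 13.02.01; as parts → 13.02.01.02. Scheduled 37%. No special measure applies. → 37%.
Line C: printing → 13.01; hydraulic → 13.01.01; as parts → 13.01.01.03. Scheduled 27%. anti-dumping (Galveny, 13.01): +28%; total 27% + 28% = 55%. → 55%.
Line D: printing → 13.01; hand-operated → 13.01.02; reconditioned → 13.01.02.02. Scheduled 16%. No special measure applies. → 16%.
Sum: 15% + 37% + 55% + 16% = 123%.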